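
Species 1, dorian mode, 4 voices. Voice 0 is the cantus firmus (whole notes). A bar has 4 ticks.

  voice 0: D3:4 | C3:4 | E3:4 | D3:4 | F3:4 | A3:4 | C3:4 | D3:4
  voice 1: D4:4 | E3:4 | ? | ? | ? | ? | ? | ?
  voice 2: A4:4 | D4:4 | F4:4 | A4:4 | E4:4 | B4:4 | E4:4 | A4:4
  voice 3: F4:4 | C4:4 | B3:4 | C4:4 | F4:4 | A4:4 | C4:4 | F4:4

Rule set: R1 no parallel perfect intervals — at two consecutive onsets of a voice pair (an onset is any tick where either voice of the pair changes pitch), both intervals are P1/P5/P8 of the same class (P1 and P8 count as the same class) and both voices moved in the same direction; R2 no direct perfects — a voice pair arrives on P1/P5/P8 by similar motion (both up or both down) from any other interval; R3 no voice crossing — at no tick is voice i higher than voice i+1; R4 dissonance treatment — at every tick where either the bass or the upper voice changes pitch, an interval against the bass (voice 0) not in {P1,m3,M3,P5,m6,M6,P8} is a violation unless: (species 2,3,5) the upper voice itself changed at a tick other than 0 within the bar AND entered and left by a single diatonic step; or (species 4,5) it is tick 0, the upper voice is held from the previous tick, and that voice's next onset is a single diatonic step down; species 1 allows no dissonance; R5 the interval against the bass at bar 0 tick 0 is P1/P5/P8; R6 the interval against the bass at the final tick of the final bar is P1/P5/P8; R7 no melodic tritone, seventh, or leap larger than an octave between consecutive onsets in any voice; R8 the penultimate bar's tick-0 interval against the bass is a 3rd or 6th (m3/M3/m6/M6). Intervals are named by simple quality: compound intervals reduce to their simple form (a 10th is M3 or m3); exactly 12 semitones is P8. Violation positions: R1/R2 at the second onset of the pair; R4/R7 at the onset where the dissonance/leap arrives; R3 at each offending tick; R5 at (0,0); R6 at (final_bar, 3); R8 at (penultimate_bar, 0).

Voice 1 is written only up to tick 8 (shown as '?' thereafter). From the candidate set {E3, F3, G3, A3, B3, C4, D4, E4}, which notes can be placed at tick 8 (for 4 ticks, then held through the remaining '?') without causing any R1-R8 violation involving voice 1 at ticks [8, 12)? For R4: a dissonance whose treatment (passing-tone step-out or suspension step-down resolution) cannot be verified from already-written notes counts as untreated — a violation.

{C4, E3, G3}

E3: legal
F3: violates R2,R4
G3: legal
A3: violates R4
B3: violates R2
C4: legal
D4: violates R4,R7
E4: violates R2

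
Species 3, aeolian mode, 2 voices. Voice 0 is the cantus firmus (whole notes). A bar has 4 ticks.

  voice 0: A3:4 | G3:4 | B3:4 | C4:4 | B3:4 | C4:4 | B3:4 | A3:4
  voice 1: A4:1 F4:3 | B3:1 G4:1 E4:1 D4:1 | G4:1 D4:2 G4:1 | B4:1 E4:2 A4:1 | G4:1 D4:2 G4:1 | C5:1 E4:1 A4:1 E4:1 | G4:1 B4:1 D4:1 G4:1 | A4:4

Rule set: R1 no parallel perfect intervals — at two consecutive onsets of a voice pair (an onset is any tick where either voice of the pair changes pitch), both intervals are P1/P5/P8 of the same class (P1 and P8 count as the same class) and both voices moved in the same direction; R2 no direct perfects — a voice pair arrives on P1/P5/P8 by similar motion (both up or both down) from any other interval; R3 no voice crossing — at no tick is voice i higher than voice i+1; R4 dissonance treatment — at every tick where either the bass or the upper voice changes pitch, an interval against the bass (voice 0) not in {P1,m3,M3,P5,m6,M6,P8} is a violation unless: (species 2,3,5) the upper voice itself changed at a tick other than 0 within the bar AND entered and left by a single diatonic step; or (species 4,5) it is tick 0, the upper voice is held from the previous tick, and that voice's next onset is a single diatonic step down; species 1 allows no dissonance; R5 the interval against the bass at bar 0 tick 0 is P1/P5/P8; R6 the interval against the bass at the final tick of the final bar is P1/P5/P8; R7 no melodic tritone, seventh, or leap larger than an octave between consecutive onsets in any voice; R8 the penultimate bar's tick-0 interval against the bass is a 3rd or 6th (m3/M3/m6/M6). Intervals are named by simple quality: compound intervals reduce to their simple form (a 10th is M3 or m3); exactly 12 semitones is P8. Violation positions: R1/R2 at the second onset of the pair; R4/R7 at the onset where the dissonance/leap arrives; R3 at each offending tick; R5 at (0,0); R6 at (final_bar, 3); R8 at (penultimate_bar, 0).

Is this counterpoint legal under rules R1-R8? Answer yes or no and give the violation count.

bar 0: v0=A3 v1=A4 (P8)
bar 1: v0=G3 v1=B3 (M3)
bar 2: v0=B3 v1=G4 (m6)
bar 3: v0=C4 v1=B4 (M7)
bar 4: v0=B3 v1=G4 (m6)
bar 5: v0=C4 v1=C5 (P8)
bar 6: v0=B3 v1=G4 (m6)
bar 7: v0=A3 v1=A4 (P8)
  R7 @ bar1.0: F4->B3 leap 6st
  R4 @ bar3.0: C4/B4 M7 untreated
  R2 @ bar5.0: B3/G4 m6 -> C4/C5 P8 similar

No (3 violations)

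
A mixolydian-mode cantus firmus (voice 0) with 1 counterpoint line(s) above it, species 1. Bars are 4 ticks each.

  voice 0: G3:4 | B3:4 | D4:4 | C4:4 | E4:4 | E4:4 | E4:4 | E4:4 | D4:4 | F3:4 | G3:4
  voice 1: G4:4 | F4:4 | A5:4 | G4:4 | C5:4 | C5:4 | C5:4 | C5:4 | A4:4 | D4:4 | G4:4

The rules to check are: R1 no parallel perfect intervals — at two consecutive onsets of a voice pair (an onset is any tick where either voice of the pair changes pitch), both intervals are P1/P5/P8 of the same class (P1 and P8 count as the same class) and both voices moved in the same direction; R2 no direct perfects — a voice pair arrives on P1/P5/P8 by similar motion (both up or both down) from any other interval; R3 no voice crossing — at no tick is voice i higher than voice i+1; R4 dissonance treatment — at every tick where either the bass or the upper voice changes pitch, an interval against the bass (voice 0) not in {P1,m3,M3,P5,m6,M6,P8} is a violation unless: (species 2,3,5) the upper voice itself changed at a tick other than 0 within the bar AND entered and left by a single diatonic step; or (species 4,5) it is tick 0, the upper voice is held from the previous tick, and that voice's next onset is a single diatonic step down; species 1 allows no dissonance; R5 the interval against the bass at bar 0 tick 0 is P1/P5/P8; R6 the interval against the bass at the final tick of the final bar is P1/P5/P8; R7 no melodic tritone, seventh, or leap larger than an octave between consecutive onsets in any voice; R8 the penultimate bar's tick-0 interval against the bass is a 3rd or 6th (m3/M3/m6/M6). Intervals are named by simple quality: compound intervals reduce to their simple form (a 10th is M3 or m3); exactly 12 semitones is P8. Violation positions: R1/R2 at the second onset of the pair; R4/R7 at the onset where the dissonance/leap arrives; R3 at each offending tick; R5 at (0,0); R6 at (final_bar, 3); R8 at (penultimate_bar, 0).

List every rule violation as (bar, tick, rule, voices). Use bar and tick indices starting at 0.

bar 0: v0=G3 v1=G4 downbeat P8
bar 1: v0=B3 v1=F4 downbeat TT
bar 2: v0=D4 v1=A5 downbeat P5
bar 3: v0=C4 v1=G4 downbeat P5
bar 4: v0=E4 v1=C5 downbeat m6
bar 5: v0=E4 v1=C5 downbeat m6
bar 6: v0=E4 v1=C5 downbeat m6
bar 7: v0=E4 v1=C5 downbeat m6
bar 8: v0=D4 v1=A4 downbeat P5
bar 9: v0=F3 v1=D4 downbeat M6
bar 10: v0=G3 v1=G4 downbeat P8
  -> R4 @ bar 1 tick 0 v(0, 1): B3/F4 TT untreated
  -> R2 @ bar 2 tick 0 v(0, 1): B3/F4 TT -> D4/A5 P5 similar
  -> R7 @ bar 2 tick 0 v(1,): F4->A5 leap 16st
  -> R1 @ bar 3 tick 0 v(0, 1): D4/A5 P5 -> C4/G4 P5 similar
  -> R7 @ bar 3 tick 0 v(1,): A5->G4 leap 14st
  -> R2 @ bar 8 tick 0 v(0, 1): E4/C5 m6 -> D4/A4 P5 similar
  -> R2 @ bar 10 tick 0 v(0, 1): F3/D4 M6 -> G3/G4 P8 similar

(1, 0, R4, (0, 1))
(2, 0, R2, (0, 1))
(2, 0, R7, (1,))
(3, 0, R1, (0, 1))
(3, 0, R7, (1,))
(8, 0, R2, (0, 1))
(10, 0, R2, (0, 1))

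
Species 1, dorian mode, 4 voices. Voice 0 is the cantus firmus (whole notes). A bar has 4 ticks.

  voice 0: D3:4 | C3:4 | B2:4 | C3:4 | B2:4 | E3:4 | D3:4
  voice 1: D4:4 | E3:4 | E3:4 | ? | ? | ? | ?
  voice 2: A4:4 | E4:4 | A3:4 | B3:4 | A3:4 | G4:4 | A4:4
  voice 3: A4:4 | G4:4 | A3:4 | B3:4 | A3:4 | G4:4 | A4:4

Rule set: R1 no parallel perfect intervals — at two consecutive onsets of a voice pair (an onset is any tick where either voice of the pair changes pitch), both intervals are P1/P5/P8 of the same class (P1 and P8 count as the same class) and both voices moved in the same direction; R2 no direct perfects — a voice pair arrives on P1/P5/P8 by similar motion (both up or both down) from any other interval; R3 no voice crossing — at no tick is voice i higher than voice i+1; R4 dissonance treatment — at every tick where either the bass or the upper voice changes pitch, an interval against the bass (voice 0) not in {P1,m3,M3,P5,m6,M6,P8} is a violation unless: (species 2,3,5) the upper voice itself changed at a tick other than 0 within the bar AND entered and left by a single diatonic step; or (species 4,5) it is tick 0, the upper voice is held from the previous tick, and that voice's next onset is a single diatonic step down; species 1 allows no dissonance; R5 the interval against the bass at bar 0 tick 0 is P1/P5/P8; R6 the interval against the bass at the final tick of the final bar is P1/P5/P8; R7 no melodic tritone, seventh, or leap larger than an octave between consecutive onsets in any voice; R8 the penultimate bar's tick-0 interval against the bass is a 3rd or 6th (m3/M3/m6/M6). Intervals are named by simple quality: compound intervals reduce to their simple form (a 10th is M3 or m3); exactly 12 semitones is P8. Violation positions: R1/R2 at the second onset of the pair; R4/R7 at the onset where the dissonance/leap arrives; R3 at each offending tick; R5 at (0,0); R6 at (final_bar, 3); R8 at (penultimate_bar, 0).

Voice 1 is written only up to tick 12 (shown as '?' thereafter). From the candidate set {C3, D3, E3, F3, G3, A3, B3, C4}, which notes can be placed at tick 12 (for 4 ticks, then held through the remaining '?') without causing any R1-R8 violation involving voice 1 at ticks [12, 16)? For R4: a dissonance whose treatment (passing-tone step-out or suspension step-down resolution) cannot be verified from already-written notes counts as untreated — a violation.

{A3, C3, E3}

C3: legal
D3: violates R4
E3: legal
F3: violates R4
G3: violates R2
A3: legal
B3: violates R2,R4
C4: violates R2,R3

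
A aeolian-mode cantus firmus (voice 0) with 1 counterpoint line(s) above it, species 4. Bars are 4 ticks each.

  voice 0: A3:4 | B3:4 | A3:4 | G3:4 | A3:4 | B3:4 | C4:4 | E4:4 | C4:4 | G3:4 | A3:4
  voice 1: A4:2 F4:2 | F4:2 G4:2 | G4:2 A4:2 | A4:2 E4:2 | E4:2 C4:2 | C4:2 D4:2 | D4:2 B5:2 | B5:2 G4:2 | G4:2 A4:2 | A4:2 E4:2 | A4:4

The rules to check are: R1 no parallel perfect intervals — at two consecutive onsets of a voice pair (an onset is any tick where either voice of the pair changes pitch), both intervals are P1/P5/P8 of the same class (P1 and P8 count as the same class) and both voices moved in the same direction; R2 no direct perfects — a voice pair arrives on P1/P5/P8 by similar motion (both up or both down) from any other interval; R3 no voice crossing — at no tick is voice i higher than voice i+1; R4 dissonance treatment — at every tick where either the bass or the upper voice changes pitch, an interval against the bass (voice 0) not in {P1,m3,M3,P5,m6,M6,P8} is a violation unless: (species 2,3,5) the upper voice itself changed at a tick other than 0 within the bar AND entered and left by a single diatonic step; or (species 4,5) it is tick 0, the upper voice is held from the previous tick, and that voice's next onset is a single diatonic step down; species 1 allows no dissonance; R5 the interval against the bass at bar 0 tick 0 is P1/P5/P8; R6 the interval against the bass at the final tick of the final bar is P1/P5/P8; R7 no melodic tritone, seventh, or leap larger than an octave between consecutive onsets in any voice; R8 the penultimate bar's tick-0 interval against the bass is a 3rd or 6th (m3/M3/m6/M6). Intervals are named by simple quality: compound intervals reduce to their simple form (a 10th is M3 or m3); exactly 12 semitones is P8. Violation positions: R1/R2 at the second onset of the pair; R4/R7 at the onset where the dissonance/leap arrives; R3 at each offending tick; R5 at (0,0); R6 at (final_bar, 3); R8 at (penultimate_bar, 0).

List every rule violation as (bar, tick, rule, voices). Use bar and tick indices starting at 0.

(1, 0, R4, (0, 1))
(2, 0, R4, (0, 1))
(3, 0, R4, (0, 1))
(5, 0, R4, (0, 1))
(6, 0, R4, (0, 1))
(6, 2, R4, (0, 1))
(6, 2, R7, (1,))
(7, 2, R7, (1,))
(9, 0, R4, (0, 1))
(9, 0, R8, (0, 1))
(10, 0, R2, (0, 1))

bar 0: v0=A3 v1=A4 downbeat P8
bar 1: v0=B3 v1=F4 downbeat TT
bar 2: v0=A3 v1=G4 downbeat m7
bar 3: v0=G3 v1=A4 downbeat M2
bar 4: v0=A3 v1=E4 downbeat P5
bar 5: v0=B3 v1=C4 downbeat m2
bar 6: v0=C4 v1=D4 downbeat M2
bar 7: v0=E4 v1=B5 downbeat P5
bar 8: v0=C4 v1=G4 downbeat P5
bar 9: v0=G3 v1=A4 downbeat M2
bar 10: v0=A3 v1=A4 downbeat P8
  -> R4 @ bar 1 tick 0 v(0, 1): B3/F4 TT untreated
  -> R4 @ bar 2 tick 0 v(0, 1): A3/G4 m7 untreated
  -> R4 @ bar 3 tick 0 v(0, 1): G3/A4 M2 untreated
  -> R4 @ bar 5 tick 0 v(0, 1): B3/C4 m2 untreated
  -> R4 @ bar 6 tick 0 v(0, 1): C4/D4 M2 untreated
  -> R4 @ bar 6 tick 2 v(0, 1): C4/B5 M7 untreated
  -> R7 @ bar 6 tick 2 v(1,): D4->B5 leap 21st
  -> R7 @ bar 7 tick 2 v(1,): B5->G4 leap 16st
  -> R4 @ bar 9 tick 0 v(0, 1): G3/A4 M2 untreated
  -> R8 @ bar 9 tick 0 v(0, 1): penult M2 not 3rd/6th
  -> R2 @ bar 10 tick 0 v(0, 1): G3/E4 M6 -> A3/A4 P8 similar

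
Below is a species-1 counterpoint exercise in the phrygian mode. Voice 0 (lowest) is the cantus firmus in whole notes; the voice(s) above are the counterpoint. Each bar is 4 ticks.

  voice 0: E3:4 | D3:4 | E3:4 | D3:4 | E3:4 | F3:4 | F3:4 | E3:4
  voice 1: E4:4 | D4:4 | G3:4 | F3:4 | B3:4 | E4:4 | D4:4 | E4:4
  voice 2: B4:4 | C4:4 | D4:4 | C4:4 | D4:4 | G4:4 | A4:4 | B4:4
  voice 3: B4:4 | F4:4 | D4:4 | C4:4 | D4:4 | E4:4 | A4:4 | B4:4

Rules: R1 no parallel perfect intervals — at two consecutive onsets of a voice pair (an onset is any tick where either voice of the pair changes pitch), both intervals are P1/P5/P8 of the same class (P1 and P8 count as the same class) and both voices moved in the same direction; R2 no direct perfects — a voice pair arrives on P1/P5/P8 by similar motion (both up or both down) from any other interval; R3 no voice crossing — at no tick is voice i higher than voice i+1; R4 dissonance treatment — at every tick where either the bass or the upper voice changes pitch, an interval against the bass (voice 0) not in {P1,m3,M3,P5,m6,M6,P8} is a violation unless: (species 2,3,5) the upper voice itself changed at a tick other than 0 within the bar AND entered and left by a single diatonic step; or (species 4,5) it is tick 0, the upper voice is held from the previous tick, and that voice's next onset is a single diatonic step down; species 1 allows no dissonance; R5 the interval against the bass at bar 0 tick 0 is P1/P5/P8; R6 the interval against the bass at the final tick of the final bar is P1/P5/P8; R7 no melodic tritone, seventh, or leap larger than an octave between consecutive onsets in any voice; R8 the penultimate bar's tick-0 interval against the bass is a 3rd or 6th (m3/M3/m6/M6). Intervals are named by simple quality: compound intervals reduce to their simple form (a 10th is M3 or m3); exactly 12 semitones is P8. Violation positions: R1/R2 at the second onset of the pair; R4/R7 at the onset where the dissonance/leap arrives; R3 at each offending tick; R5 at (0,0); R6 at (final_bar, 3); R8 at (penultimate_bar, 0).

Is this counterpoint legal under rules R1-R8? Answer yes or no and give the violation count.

No (33 violations)

bar 0: v0=E3 v1=E4 v2=B4 v3=B4 (P5)
bar 1: v0=D3 v1=D4 v2=C4 v3=F4 (m3)
bar 2: v0=E3 v1=G3 v2=D4 v3=D4 (m7)
bar 3: v0=D3 v1=F3 v2=C4 v3=C4 (m7)
bar 4: v0=E3 v1=B3 v2=D4 v3=D4 (m7)
bar 5: v0=F3 v1=E4 v2=G4 v3=E4 (M7)
bar 6: v0=F3 v1=D4 v2=A4 v3=A4 (M3)
bar 7: v0=E3 v1=E4 v2=B4 v3=B4 (P5)
  R1 @ bar1.0: E3/E4 P8 -> D3/D4 P8 similar
  R3 @ bar1.0: D4 above C4
  R4 @ bar1.0: D3/C4 m7 untreated
  R7 @ bar1.0: B4->C4 leap 11st
  R7 @ bar1.0: B4->F4 leap 6st
  R3 @ bar1.1: D4 above C4
  R3 @ bar1.2: D4 above C4
  R3 @ bar1.3: D4 above C4
  R2 @ bar2.0: D4/F4 m3 -> G3/D4 P5 similar
  R4 @ bar2.0: E3/D4 m7 untreated
  R4 @ bar2.0: E3/D4 m7 untreated
  R1 @ bar3.0: G3/D4 P5 -> F3/C4 P5 similar
  R1 @ bar3.0: G3/D4 P5 -> F3/C4 P5 similar
  R1 @ bar3.0: D4/D4 P1 -> C4/C4 P1 similar
  R4 @ bar3.0: D3/C4 m7 untreated
  R4 @ bar3.0: D3/C4 m7 untreated
  R1 @ bar4.0: C4/C4 P1 -> D4/D4 P1 similar
  R2 @ bar4.0: D3/F3 m3 -> E3/B3 P5 similar
  R4 @ bar4.0: E3/D4 m7 untreated
  R4 @ bar4.0: E3/D4 m7 untreated
  R7 @ bar4.0: F3->B3 leap 6st
  R2 @ bar5.0: B3/D4 m3 -> E4/E4 P1 similar
  R3 @ bar5.0: G4 above E4
  R4 @ bar5.0: F3/E4 M7 untreated
  R4 @ bar5.0: F3/G4 M2 untreated
  R4 @ bar5.0: F3/E4 M7 untreated
  R3 @ bar5.1: G4 above E4
  R3 @ bar5.2: G4 above E4
  R3 @ bar5.3: G4 above E4
  R2 @ bar6.0: G4/E4 m3 -> A4/A4 P1 similar
  R1 @ bar7.0: D4/A4 P5 -> E4/B4 P5 similar
  R1 @ bar7.0: D4/A4 P5 -> E4/B4 P5 similar
  R1 @ bar7.0: A4/A4 P1 -> B4/B4 P1 similar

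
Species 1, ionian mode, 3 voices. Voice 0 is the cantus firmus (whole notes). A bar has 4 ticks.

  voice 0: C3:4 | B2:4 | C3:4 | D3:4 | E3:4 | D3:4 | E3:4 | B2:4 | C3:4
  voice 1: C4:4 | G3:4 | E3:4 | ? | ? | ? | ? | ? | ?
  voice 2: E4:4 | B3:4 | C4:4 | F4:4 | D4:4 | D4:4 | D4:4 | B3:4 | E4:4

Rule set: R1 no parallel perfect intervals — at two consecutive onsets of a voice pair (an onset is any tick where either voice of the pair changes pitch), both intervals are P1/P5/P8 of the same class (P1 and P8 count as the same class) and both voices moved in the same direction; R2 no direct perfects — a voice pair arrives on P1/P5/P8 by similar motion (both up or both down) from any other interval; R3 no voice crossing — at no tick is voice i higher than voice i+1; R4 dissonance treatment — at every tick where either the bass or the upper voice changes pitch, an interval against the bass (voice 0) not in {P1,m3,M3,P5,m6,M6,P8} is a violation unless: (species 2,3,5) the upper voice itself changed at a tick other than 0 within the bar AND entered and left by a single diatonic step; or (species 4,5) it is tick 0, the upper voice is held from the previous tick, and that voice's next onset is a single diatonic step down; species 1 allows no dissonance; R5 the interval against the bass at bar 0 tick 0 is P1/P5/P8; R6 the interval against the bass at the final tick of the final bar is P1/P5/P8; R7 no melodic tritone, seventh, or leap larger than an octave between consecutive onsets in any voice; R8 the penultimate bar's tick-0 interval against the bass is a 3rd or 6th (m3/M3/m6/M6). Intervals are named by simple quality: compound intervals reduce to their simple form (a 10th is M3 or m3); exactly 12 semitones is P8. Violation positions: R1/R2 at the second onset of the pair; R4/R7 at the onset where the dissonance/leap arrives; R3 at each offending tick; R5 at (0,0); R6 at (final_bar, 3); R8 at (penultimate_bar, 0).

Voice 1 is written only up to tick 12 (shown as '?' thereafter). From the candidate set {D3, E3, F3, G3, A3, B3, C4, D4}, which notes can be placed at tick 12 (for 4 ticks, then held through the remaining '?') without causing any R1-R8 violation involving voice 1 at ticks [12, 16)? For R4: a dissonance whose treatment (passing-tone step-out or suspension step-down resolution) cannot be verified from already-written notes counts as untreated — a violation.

{B3, D3}

D3: legal
E3: violates R4
F3: violates R2
G3: violates R4
A3: violates R2
B3: legal
C4: violates R4
D4: violates R2,R7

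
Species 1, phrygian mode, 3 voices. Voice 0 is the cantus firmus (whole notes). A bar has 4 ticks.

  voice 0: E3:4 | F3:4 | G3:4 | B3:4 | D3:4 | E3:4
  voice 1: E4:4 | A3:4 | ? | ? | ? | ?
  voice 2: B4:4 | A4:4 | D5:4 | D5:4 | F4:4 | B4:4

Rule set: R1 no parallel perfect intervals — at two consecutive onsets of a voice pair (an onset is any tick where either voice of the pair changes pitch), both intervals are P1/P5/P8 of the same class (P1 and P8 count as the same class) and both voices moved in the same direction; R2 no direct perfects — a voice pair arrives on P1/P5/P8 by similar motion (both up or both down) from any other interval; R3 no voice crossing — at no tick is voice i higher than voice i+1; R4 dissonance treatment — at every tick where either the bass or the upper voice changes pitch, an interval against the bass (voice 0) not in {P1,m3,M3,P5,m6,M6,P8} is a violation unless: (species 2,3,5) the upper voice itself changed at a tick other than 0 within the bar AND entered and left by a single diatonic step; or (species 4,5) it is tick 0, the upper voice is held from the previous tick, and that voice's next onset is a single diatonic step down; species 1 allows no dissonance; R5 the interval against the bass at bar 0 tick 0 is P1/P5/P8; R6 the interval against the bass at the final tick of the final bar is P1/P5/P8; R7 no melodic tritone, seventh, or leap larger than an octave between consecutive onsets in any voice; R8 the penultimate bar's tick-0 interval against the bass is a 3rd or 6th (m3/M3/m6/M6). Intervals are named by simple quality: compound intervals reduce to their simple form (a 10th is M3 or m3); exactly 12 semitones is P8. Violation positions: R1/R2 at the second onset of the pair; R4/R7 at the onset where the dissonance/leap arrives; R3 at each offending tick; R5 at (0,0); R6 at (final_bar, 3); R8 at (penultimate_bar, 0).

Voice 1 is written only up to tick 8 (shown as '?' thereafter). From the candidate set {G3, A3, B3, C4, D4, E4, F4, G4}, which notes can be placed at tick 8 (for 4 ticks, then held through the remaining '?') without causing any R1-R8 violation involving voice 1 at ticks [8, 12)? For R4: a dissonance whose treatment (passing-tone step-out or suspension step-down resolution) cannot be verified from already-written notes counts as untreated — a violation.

{B3, E4, G3}

G3: legal
A3: violates R4
B3: legal
C4: violates R4
D4: violates R1,R2
E4: legal
F4: violates R4
G4: violates R2,R7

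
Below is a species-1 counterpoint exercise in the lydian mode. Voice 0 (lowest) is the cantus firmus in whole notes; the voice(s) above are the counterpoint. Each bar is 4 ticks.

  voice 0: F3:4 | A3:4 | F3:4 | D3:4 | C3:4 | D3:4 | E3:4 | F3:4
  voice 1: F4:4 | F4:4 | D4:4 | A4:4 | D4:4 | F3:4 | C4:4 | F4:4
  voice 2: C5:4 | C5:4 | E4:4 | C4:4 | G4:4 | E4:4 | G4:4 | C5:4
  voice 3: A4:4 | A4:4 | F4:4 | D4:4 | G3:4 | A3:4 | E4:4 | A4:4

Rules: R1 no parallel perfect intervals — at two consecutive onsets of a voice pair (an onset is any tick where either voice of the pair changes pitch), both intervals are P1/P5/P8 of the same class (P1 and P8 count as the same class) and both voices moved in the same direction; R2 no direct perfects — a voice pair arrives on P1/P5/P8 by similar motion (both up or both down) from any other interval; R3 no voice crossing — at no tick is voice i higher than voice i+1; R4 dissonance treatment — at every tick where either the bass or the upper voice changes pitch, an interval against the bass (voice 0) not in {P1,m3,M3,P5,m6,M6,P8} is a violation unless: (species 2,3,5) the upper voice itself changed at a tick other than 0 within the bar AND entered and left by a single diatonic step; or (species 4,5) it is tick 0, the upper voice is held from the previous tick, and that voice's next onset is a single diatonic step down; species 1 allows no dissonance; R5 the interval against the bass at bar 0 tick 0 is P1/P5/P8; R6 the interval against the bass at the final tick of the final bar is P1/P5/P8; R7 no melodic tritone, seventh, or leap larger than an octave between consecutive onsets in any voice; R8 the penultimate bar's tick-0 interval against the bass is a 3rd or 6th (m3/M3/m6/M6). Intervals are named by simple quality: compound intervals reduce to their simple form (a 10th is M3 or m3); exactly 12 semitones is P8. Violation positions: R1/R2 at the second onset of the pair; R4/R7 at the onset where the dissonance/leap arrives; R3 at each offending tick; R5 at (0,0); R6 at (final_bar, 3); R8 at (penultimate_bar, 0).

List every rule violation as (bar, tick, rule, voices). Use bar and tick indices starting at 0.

bar 0: v0=F3 v1=F4 v2=C5 v3=A4 downbeat M3
bar 1: v0=A3 v1=F4 v2=C5 v3=A4 downbeat P8
bar 2: v0=F3 v1=D4 v2=E4 v3=F4 downbeat P8
bar 3: v0=D3 v1=A4 v2=C4 v3=D4 downbeat P8
bar 4: v0=C3 v1=D4 v2=G4 v3=G3 downbeat P5
bar 5: v0=D3 v1=F3 v2=E4 v3=A3 downbeat P5
bar 6: v0=E3 v1=C4 v2=G4 v3=E4 downbeat P8
bar 7: v0=F3 v1=F4 v2=C5 v3=A4 downbeat M3
  -> R3 @ bar 0 tick 0 v(2, 3): C5 above A4
  -> R5 @ bar 0 tick 0 v(0, 3): opens on M3
  -> R3 @ bar 0 tick 1 v(2, 3): C5 above A4
  -> R3 @ bar 0 tick 2 v(2, 3): C5 above A4
  -> R3 @ bar 0 tick 3 v(2, 3): C5 above A4
  -> R3 @ bar 1 tick 0 v(2, 3): C5 above A4
  -> R3 @ bar 1 tick 1 v(2, 3): C5 above A4
  -> R3 @ bar 1 tick 2 v(2, 3): C5 above A4
  -> R3 @ bar 1 tick 3 v(2, 3): C5 above A4
  -> R1 @ bar 2 tick 0 v(0, 3): A3/A4 P8 -> F3/F4 P8 similar
  -> R4 @ bar 2 tick 0 v(0, 2): F3/E4 M7 untreated
  -> R1 @ bar 3 tick 0 v(0, 3): F3/F4 P8 -> D3/D4 P8 similar
  -> R3 @ bar 3 tick 0 v(1, 2): A4 above C4
  -> R4 @ bar 3 tick 0 v(0, 2): D3/C4 m7 untreated
  -> R3 @ bar 3 tick 1 v(1, 2): A4 above C4
  -> R3 @ bar 3 tick 2 v(1, 2): A4 above C4
  -> R3 @ bar 3 tick 3 v(1, 2): A4 above C4
  -> R1 @ bar 4 tick 0 v(1, 3): A4/D4 P5 -> D4/G3 P5 similar
  -> R2 @ bar 4 tick 0 v(0, 3): D3/D4 P8 -> C3/G3 P5 similar
  -> R3 @ bar 4 tick 0 v(2, 3): G4 above G3
  -> R4 @ bar 4 tick 0 v(0, 1): C3/D4 M2 untreated
  -> R3 @ bar 4 tick 1 v(2, 3): G4 above G3
  -> R3 @ bar 4 tick 2 v(2, 3): G4 above G3
  -> R3 @ bar 4 tick 3 v(2, 3): G4 above G3
  -> R1 @ bar 5 tick 0 v(0, 3): C3/G3 P5 -> D3/A3 P5 similar
  -> R3 @ bar 5 tick 0 v(2, 3): E4 above A3
  -> R4 @ bar 5 tick 0 v(0, 2): D3/E4 M2 untreated
  -> R3 @ bar 5 tick 1 v(2, 3): E4 above A3
  -> R3 @ bar 5 tick 2 v(2, 3): E4 above A3
  -> R3 @ bar 5 tick 3 v(2, 3): E4 above A3
  -> R2 @ bar 6 tick 0 v(0, 3): D3/A3 P5 -> E3/E4 P8 similar
  -> R2 @ bar 6 tick 0 v(1, 2): F3/E4 M7 -> C4/G4 P5 similar
  -> R3 @ bar 6 tick 0 v(2, 3): G4 above E4
  -> R8 @ bar 6 tick 0 v(0, 3): penult P8 not 3rd/6th
  -> R3 @ bar 6 tick 1 v(2, 3): G4 above E4
  -> R3 @ bar 6 tick 2 v(2, 3): G4 above E4
  -> R3 @ bar 6 tick 3 v(2, 3): G4 above E4
  -> R1 @ bar 7 tick 0 v(1, 2): C4/G4 P5 -> F4/C5 P5 similar
  -> R2 @ bar 7 tick 0 v(0, 1): E3/C4 m6 -> F3/F4 P8 similar
  -> R2 @ bar 7 tick 0 v(0, 2): E3/G4 m3 -> F3/C5 P5 similar
  -> R3 @ bar 7 tick 0 v(2, 3): C5 above A4
  -> R3 @ bar 7 tick 1 v(2, 3): C5 above A4
  -> R3 @ bar 7 tick 2 v(2, 3): C5 above A4
  -> R3 @ bar 7 tick 3 v(2, 3): C5 above A4
  -> R6 @ bar 7 tick 3 v(0, 3): closes on M3

(0, 0, R3, (2, 3))
(0, 0, R5, (0, 3))
(0, 1, R3, (2, 3))
(0, 2, R3, (2, 3))
(0, 3, R3, (2, 3))
(1, 0, R3, (2, 3))
(1, 1, R3, (2, 3))
(1, 2, R3, (2, 3))
(1, 3, R3, (2, 3))
(2, 0, R1, (0, 3))
(2, 0, R4, (0, 2))
(3, 0, R1, (0, 3))
(3, 0, R3, (1, 2))
(3, 0, R4, (0, 2))
(3, 1, R3, (1, 2))
(3, 2, R3, (1, 2))
(3, 3, R3, (1, 2))
(4, 0, R1, (1, 3))
(4, 0, R2, (0, 3))
(4, 0, R3, (2, 3))
(4, 0, R4, (0, 1))
(4, 1, R3, (2, 3))
(4, 2, R3, (2, 3))
(4, 3, R3, (2, 3))
(5, 0, R1, (0, 3))
(5, 0, R3, (2, 3))
(5, 0, R4, (0, 2))
(5, 1, R3, (2, 3))
(5, 2, R3, (2, 3))
(5, 3, R3, (2, 3))
(6, 0, R2, (0, 3))
(6, 0, R2, (1, 2))
(6, 0, R3, (2, 3))
(6, 0, R8, (0, 3))
(6, 1, R3, (2, 3))
(6, 2, R3, (2, 3))
(6, 3, R3, (2, 3))
(7, 0, R1, (1, 2))
(7, 0, R2, (0, 1))
(7, 0, R2, (0, 2))
(7, 0, R3, (2, 3))
(7, 1, R3, (2, 3))
(7, 2, R3, (2, 3))
(7, 3, R3, (2, 3))
(7, 3, R6, (0, 3))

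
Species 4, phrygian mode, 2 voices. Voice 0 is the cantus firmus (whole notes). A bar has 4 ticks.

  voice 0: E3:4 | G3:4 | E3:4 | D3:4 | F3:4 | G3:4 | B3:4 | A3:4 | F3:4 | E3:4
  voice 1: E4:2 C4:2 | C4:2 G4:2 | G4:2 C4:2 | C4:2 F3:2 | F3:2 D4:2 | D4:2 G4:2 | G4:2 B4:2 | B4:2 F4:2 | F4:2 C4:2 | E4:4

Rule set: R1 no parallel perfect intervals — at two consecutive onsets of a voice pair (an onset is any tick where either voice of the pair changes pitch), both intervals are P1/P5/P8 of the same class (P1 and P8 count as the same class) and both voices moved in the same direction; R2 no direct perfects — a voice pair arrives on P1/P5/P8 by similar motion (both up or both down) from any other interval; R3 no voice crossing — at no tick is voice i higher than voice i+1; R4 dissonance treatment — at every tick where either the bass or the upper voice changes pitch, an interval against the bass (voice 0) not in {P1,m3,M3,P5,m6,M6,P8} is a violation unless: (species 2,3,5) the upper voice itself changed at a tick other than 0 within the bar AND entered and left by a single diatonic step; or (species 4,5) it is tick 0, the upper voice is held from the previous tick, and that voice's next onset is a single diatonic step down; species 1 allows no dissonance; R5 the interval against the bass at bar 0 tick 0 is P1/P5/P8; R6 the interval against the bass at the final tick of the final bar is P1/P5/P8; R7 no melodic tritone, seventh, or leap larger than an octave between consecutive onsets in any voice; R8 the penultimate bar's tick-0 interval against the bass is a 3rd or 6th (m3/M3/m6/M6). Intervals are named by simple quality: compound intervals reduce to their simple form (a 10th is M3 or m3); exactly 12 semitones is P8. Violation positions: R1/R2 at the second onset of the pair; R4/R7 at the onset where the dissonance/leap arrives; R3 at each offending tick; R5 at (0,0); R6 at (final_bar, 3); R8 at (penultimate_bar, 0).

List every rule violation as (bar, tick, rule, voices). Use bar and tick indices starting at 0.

bar 0: v0=E3 v1=E4 downbeat P8
bar 1: v0=G3 v1=C4 downbeat P4
bar 2: v0=E3 v1=G4 downbeat m3
bar 3: v0=D3 v1=C4 downbeat m7
bar 4: v0=F3 v1=F3 downbeat P1
bar 5: v0=G3 v1=D4 downbeat P5
bar 6: v0=B3 v1=G4 downbeat m6
bar 7: v0=A3 v1=B4 downbeat M2
bar 8: v0=F3 v1=F4 downbeat P8
bar 9: v0=E3 v1=E4 downbeat P8
  -> R4 @ bar 1 tick 0 v(0, 1): G3/C4 P4 untreated
  -> R4 @ bar 3 tick 0 v(0, 1): D3/C4 m7 untreated
  -> R4 @ bar 7 tick 0 v(0, 1): A3/B4 M2 untreated
  -> R7 @ bar 7 tick 2 v(1,): B4->F4 leap 6st
  -> R8 @ bar 8 tick 0 v(0, 1): penult P8 not 3rd/6th

(1, 0, R4, (0, 1))
(3, 0, R4, (0, 1))
(7, 0, R4, (0, 1))
(7, 2, R7, (1,))
(8, 0, R8, (0, 1))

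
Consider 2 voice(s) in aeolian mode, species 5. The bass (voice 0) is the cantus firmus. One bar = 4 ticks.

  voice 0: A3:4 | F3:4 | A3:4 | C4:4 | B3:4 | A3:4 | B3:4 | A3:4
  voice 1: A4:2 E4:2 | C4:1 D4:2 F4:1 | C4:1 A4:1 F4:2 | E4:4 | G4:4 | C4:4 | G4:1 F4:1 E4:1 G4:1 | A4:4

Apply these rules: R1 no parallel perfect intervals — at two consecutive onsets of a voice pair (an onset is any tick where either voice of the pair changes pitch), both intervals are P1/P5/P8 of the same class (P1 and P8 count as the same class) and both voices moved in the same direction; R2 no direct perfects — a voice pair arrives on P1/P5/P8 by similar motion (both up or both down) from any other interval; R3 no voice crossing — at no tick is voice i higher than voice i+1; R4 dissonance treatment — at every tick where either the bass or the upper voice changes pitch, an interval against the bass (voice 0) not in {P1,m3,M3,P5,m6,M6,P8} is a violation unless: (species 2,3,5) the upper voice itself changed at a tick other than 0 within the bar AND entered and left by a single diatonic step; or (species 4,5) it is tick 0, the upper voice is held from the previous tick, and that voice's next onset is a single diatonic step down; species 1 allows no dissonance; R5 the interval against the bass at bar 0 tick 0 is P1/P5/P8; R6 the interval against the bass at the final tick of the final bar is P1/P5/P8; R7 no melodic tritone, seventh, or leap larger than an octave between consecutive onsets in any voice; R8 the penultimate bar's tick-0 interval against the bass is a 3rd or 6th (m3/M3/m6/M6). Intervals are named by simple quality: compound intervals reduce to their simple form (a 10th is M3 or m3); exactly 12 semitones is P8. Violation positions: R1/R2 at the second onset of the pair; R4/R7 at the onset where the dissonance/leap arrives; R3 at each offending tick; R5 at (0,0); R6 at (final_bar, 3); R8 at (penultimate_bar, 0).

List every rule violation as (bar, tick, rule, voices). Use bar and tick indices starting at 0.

bar 0: v0=A3 v1=A4 downbeat P8
bar 1: v0=F3 v1=C4 downbeat P5
bar 2: v0=A3 v1=C4 downbeat m3
bar 3: v0=C4 v1=E4 downbeat M3
bar 4: v0=B3 v1=G4 downbeat m6
bar 5: v0=A3 v1=C4 downbeat m3
bar 6: v0=B3 v1=G4 downbeat m6
bar 7: v0=A3 v1=A4 downbeat P8
  -> R1 @ bar 1 tick 0 v(0, 1): A3/E4 P5 -> F3/C4 P5 similar
  -> R4 @ bar 6 tick 2 v(0, 1): B3/E4 P4 untreated

(1, 0, R1, (0, 1))
(6, 2, R4, (0, 1))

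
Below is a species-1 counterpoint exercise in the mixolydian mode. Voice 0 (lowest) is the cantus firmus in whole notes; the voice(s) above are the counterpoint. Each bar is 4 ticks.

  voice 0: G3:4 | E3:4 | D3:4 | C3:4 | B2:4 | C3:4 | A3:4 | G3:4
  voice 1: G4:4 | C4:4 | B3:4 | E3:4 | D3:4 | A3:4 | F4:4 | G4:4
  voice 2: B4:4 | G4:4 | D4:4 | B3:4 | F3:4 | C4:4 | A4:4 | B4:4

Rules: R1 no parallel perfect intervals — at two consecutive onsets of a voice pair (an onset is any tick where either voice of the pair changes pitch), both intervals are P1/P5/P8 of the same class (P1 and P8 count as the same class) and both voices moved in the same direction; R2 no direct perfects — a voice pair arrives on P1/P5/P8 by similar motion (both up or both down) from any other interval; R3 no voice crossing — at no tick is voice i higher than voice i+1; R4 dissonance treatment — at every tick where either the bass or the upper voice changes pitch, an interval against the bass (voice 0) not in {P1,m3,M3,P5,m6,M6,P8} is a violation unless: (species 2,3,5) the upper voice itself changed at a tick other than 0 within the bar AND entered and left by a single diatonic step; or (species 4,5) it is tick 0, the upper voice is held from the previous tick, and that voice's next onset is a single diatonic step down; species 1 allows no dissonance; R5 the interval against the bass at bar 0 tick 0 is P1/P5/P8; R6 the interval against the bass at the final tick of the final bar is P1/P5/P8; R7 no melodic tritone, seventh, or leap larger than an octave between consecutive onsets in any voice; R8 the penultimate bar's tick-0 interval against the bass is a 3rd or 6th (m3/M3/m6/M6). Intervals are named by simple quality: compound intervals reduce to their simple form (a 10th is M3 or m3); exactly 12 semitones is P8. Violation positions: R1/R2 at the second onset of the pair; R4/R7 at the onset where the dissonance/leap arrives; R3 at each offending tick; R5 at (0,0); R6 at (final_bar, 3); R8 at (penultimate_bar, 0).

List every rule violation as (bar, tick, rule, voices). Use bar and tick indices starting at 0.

(0, 0, R5, (0, 2))
(1, 0, R2, (1, 2))
(2, 0, R2, (0, 2))
(3, 0, R2, (1, 2))
(3, 0, R4, (0, 2))
(4, 0, R4, (0, 2))
(4, 0, R7, (2,))
(5, 0, R2, (0, 2))
(6, 0, R1, (0, 2))
(6, 0, R8, (0, 2))
(7, 3, R6, (0, 2))

bar 0: v0=G3 v1=G4 v2=B4 downbeat M3
bar 1: v0=E3 v1=C4 v2=G4 downbeat m3
bar 2: v0=D3 v1=B3 v2=D4 downbeat P8
bar 3: v0=C3 v1=E3 v2=B3 downbeat M7
bar 4: v0=B2 v1=D3 v2=F3 downbeat TT
bar 5: v0=C3 v1=A3 v2=C4 downbeat P8
bar 6: v0=A3 v1=F4 v2=A4 downbeat P8
bar 7: v0=G3 v1=G4 v2=B4 downbeat M3
  -> R5 @ bar 0 tick 0 v(0, 2): opens on M3
  -> R2 @ bar 1 tick 0 v(1, 2): G4/B4 M3 -> C4/G4 P5 similar
  -> R2 @ bar 2 tick 0 v(0, 2): E3/G4 m3 -> D3/D4 P8 similar
  -> R2 @ bar 3 tick 0 v(1, 2): B3/D4 m3 -> E3/B3 P5 similar
  -> R4 @ bar 3 tick 0 v(0, 2): C3/B3 M7 untreated
  -> R4 @ bar 4 tick 0 v(0, 2): B2/F3 TT untreated
  -> R7 @ bar 4 tick 0 v(2,): B3->F3 leap 6st
  -> R2 @ bar 5 tick 0 v(0, 2): B2/F3 TT -> C3/C4 P8 similar
  -> R1 @ bar 6 tick 0 v(0, 2): C3/C4 P8 -> A3/A4 P8 similar
  -> R8 @ bar 6 tick 0 v(0, 2): penult P8 not 3rd/6th
  -> R6 @ bar 7 tick 3 v(0, 2): closes on M3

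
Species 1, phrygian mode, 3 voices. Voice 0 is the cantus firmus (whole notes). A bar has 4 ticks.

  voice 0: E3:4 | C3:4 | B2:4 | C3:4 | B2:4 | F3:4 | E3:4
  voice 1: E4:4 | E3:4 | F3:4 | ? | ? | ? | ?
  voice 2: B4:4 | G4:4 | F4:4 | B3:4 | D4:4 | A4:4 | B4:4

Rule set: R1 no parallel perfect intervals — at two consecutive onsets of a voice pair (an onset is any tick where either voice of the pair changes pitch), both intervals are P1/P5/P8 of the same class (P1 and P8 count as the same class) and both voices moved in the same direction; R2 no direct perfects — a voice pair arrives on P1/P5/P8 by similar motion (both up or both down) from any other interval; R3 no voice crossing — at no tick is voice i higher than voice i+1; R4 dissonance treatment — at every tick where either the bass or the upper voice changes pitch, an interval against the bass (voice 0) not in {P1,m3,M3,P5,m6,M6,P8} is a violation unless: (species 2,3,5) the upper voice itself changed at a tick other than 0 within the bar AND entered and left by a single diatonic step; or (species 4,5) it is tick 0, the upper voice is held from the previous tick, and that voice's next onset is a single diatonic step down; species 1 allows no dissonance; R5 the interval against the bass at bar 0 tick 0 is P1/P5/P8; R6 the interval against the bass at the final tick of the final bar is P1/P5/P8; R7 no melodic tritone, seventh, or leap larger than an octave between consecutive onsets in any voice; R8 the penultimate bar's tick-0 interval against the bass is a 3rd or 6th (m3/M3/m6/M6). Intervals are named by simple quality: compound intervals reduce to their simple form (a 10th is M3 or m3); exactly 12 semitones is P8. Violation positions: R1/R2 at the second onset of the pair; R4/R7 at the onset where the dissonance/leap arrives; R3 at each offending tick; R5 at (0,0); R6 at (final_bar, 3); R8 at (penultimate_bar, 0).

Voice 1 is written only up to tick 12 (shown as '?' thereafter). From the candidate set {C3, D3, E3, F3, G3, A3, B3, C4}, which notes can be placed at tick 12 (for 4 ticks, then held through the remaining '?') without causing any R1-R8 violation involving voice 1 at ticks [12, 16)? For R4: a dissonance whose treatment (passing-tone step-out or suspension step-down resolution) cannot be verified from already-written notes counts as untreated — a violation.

{A3, C3}

C3: legal
D3: violates R4
E3: violates R2
F3: violates R4
G3: violates R2
A3: legal
B3: violates R4,R7
C4: violates R2,R3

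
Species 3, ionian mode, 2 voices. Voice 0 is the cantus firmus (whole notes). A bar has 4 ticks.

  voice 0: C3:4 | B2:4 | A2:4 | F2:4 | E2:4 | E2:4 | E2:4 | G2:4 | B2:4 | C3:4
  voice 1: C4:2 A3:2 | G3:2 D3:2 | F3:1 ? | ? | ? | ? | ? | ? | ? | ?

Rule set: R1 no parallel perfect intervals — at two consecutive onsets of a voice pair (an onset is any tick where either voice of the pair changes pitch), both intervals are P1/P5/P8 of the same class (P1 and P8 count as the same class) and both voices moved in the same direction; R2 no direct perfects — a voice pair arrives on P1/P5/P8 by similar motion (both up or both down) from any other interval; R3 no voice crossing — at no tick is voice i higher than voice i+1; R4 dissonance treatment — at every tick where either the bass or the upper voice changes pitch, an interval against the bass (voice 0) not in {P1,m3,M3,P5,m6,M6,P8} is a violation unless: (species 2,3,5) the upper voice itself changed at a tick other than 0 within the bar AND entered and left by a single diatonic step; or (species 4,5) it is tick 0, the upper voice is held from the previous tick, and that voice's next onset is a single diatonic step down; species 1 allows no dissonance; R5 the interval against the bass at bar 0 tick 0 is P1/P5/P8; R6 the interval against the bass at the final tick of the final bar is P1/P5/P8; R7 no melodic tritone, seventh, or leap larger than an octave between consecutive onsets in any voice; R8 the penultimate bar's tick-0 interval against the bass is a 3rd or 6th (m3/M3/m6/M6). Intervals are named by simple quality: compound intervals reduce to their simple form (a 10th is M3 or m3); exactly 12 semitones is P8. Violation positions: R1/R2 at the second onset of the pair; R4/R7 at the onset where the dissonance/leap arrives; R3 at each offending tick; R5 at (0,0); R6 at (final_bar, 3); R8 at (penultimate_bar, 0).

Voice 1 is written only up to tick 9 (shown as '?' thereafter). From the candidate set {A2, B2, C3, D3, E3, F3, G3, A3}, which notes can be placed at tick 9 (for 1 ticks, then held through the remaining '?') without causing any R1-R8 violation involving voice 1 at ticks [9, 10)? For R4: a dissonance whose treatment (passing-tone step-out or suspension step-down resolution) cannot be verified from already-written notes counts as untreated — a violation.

A2: legal
B2: violates R4,R7
C3: legal
D3: violates R4
E3: legal
F3: legal
G3: violates R4
A3: legal

{A2, A3, C3, E3, F3}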